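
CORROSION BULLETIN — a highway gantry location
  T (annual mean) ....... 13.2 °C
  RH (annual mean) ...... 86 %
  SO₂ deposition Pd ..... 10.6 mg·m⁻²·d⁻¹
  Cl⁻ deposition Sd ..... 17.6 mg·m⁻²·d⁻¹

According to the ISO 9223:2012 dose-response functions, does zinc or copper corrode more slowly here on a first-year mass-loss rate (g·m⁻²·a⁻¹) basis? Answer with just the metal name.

zinc

zinc: f(T) = -0.071·(T−10) [T>10 °C] = -0.2272
  SO₂ term: 0.0129·10.6^0.44·exp(0.046·86-0.2272) = 1.517
  Cl⁻ term: 0.0175·17.6^0.57·exp(0.008·86+0.085·13.2) = 0.5483
  r_corr = 1.517 + 0.5483 = 2.066 μm/a
  mass loss = 2.066 μm/a × 7.14 g/cm³ = 14.75 g·m⁻²·a⁻¹
copper: f(T) = -0.080·(T−10) [T>10 °C] = -0.2560
  SO₂ term: 0.0053·10.6^0.26·exp(0.059·86-0.2560) = 1.211
  Cl⁻ term: 0.01025·17.6^0.27·exp(0.036·86+0.049·13.2) = 0.9386
  r_corr = 1.211 + 0.9386 = 2.15 μm/a
  mass loss = 2.15 μm/a × 8.96 g/cm³ = 19.26 g·m⁻²·a⁻¹
Ordering by g·m⁻²·a⁻¹: copper (19.3) > zinc (14.7)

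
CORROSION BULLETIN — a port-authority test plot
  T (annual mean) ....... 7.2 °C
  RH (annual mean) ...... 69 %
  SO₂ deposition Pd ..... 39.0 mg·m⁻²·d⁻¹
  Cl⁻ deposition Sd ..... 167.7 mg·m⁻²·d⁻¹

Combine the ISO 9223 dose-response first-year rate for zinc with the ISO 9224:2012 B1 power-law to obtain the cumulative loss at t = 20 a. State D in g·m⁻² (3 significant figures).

zinc: f(T) = +0.038·(T−10) [T≤10 °C] = -0.1064
  SO₂ term: 0.0129·39.0^0.44·exp(0.046·69-0.1064) = 1.39
  Sd branch = 0.0175·Sd^0.57·e^(0.008·RH+0.085·T) = 1.039 μm/a
  sum: 1.39 + 1.039 → r_corr = 2.428 μm/a
Power-law: D(20) = r_corr · 20^0.813
  D(20) = 2.428 × 20^0.813 = 2.428 × 11.42 = 27.74 μm
  Mass loss = 27.74 μm × 7.14 g/cm³ = 198 g·m⁻²

D(20) = 198 g·m⁻²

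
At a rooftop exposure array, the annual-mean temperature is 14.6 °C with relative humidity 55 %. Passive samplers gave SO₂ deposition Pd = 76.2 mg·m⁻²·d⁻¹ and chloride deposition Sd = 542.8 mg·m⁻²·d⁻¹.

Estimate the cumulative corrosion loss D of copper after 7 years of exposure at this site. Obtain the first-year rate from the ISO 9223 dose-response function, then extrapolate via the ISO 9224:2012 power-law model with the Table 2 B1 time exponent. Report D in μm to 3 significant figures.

copper: T>10 °C ⇒ hinge -0.080·(14.6−10) = -0.3680
  sulphur-dioxide contribution → 0.2904 μm/a
  chloride contribution → 0.8311 μm/a
  total first-year rate 1.122 μm/a
Long-term exponent b (ISO 9224 Table 2, B1) = 0.667
  D(7) = 1.122 × 7^0.667 = 1.122 × 3.662 = 4.107 μm

D(7) = 4.11 μm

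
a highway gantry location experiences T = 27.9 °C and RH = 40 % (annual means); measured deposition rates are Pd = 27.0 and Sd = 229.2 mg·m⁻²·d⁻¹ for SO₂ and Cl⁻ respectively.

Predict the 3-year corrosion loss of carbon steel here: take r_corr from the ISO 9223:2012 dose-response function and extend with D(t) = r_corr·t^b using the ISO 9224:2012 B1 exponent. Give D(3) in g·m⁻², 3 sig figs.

carbon steel: f(T) = -0.054·(T−10) [T>10 °C] = -0.9666
  sulphur-dioxide contribution → 8.316 μm/a
  chloride contribution → 33.87 μm/a
  total first-year rate 42.19 μm/a
Long-term exponent b (ISO 9224 Table 2, B1) = 0.523
  D(3) = 42.19 × 3^0.523 = 42.19 × 1.776 = 74.95 μm
  Mass loss = 74.95 μm × 7.85 g/cm³ = 588.3 g·m⁻²

D(3) = 588 g·m⁻²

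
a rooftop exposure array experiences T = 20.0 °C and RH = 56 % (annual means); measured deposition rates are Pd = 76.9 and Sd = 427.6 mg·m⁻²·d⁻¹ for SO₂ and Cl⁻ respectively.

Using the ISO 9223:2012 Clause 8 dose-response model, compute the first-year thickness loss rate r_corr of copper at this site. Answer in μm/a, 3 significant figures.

copper: f(T) = -0.080·(T−10) [T>10 °C] = -0.8000
  Pd branch = 0.0053·Pd^0.26·e^(0.059·RH+f) = 0.2005 μm/a
  Cl⁻ term: 0.01025·427.6^0.27·exp(0.036·56+0.049·20.0) = 1.053
  r_corr = 0.2005 + 1.053 = 1.253 μm/a

r_corr = 1.25 μm/a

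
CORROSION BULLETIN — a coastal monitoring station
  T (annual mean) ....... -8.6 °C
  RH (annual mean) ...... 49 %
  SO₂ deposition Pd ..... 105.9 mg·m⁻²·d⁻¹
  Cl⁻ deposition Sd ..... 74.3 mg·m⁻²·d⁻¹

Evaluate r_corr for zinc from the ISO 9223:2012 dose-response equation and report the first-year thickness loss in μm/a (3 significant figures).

r_corr = 0.617 μm/a

zinc: T≤10 °C ⇒ hinge +0.038·(-8.6−10) = -0.7068
  SO₂ term: 0.0129·105.9^0.44·exp(0.046·49-0.7068) = 0.4715
  Sd branch = 0.0175·Sd^0.57·e^(0.008·RH+0.085·T) = 0.1453 μm/a
  r_corr = 0.4715 + 0.1453 = 0.6168 μm/a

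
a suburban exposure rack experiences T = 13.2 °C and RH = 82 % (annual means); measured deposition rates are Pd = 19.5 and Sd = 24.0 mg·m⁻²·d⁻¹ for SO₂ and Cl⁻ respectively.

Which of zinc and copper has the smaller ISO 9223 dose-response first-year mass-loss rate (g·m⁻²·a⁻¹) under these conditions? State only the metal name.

zinc

zinc: T>10 °C ⇒ hinge -0.071·(13.2−10) = -0.2272
  Pd branch = 0.0129·Pd^0.44·e^(0.046·RH+f) = 1.651 μm/a
  Cl⁻ term: 0.0175·24.0^0.57·exp(0.008·82+0.085·13.2) = 0.6338
  r_corr = 1.651 + 0.6338 = 2.285 μm/a
  mass loss = 2.285 μm/a × 7.14 g/cm³ = 16.31 g·m⁻²·a⁻¹
copper: f(T) = -0.080·(T−10) [T>10 °C] = -0.2560
  Pd branch = 0.0053·Pd^0.26·e^(0.059·RH+f) = 1.121 μm/a
  Cl⁻ term: 0.01025·24.0^0.27·exp(0.036·82+0.049·13.2) = 0.8837
  r_corr = 1.121 + 0.8837 = 2.005 μm/a
  mass loss = 2.005 μm/a × 8.96 g/cm³ = 17.96 g·m⁻²·a⁻¹
Ordering by g·m⁻²·a⁻¹: copper (18) > zinc (16.3)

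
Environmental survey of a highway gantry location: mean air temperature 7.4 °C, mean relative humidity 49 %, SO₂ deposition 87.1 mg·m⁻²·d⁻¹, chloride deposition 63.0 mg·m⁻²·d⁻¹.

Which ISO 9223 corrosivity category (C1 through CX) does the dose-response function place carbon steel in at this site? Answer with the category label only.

carbon steel: f(T) = +0.150·(T−10) [T≤10 °C] = -0.3900
  sulphur-dioxide contribution → 32.58 μm/a
  chloride contribution → 9.016 μm/a
  ⇒ r_corr(carbon steel) = 41.6 μm/a
41.6 μm/a falls in (25, 50] for carbon steel → category C3

C3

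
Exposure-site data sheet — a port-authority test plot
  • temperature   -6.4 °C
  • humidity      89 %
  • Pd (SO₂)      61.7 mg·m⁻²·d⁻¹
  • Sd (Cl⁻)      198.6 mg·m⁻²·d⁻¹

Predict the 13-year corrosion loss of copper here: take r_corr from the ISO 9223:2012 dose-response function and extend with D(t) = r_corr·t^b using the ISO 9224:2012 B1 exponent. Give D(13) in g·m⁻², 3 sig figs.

D(13) = 56.7 g·m⁻²

copper: temperature factor f = +0.126·(-16.4) = -2.0664
  Pd branch = 0.0053·Pd^0.26·e^(0.059·RH+f) = 0.3739 μm/a
  Cl⁻ term: 0.01025·198.6^0.27·exp(0.036·89+0.049·-6.4) = 0.77
  r_corr = 0.3739 + 0.77 = 1.144 μm/a
Long-term exponent b (ISO 9224 Table 2, B1) = 0.667
  D(13) = 1.144 × 13^0.667 = 1.144 × 5.534 = 6.33 μm
  Mass loss = 6.33 μm × 8.96 g/cm³ = 56.71 g·m⁻²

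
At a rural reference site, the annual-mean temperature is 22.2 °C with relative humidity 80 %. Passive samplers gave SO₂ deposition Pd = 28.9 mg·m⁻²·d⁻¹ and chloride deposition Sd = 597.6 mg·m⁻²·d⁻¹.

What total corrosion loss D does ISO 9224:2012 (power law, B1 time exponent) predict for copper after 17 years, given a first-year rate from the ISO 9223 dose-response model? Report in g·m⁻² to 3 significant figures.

D(17) = 212 g·m⁻²

copper: T>10 °C ⇒ hinge -0.080·(22.2−10) = -0.9760
  SO₂ term: 0.0053·28.9^0.26·exp(0.059·80-0.9760) = 0.5372
  Cl⁻ term: 0.01025·597.6^0.27·exp(0.036·80+0.049·22.2) = 3.045
  sum: 0.5372 + 3.045 → r_corr = 3.582 μm/a
Power-law: D(17) = r_corr · 17^0.667
  D(17) = 3.582 × 17^0.667 = 3.582 × 6.618 = 23.7 μm
  Mass loss = 23.7 μm × 8.96 g/cm³ = 212.4 g·m⁻²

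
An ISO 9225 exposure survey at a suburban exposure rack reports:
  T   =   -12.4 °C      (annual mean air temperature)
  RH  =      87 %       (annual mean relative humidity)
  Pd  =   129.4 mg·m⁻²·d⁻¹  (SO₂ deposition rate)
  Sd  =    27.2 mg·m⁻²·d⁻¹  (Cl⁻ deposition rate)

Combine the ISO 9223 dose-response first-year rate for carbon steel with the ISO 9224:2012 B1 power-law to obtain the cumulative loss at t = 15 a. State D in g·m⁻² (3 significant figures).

carbon steel: T≤10 °C ⇒ hinge +0.150·(-12.4−10) = -3.3600
  SO₂ term: 1.77·129.4^0.52·exp(0.02·87-3.3600) = 4.392
  Cl⁻ term: 0.102·27.2^0.62·exp(0.033·87+0.04·-12.4) = 8.501
  sum: 4.392 + 8.501 → r_corr = 12.89 μm/a
Power-law: D(15) = r_corr · 15^0.523
  D(15) = 12.89 × 15^0.523 = 12.89 × 4.122 = 53.14 μm
  Mass loss = 53.14 μm × 7.85 g/cm³ = 417.2 g·m⁻²

D(15) = 417 g·m⁻²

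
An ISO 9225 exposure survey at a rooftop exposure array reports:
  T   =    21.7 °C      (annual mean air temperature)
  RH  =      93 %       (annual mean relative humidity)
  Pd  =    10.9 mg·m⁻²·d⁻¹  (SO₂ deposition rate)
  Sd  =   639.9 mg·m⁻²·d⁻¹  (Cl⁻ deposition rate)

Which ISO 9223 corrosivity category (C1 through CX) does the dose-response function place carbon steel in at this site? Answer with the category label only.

CX

carbon steel: T>10 °C ⇒ hinge -0.054·(21.7−10) = -0.6318
  SO₂ term: 1.77·10.9^0.52·exp(0.02·93-0.6318) = 20.93
  Sd branch = 0.102·Sd^0.62·e^(0.033·RH+0.04·T) = 287.2 μm/a
  sum: 20.93 + 287.2 → r_corr = 308.1 μm/a
ISO 9223 Table 2 (carbon steel): 200 < 308 ≤ 700 μm/a ⇒ CX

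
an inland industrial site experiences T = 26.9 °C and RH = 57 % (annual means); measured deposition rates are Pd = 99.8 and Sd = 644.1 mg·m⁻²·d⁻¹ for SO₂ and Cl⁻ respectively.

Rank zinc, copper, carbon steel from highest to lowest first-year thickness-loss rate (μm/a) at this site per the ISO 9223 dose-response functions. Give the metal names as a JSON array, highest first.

zinc: temperature factor f = -0.071·(16.9) = -1.1999
  SO₂ term: 0.0129·99.8^0.44·exp(0.046·57-1.1999) = 0.4053
  Sd branch = 0.0175·Sd^0.57·e^(0.008·RH+0.085·T) = 10.84 μm/a
  r_corr = 0.4053 + 10.84 = 11.25 μm/a
copper: f(T) = -0.080·(T−10) [T>10 °C] = -1.3520
  SO₂ term: 0.0053·99.8^0.26·exp(0.059·57-1.3520) = 0.131
  Sd branch = 0.01025·Sd^0.27·e^(0.036·RH+0.049·T) = 1.709 μm/a
  sum: 0.131 + 1.709 → r_corr = 1.84 μm/a
carbon steel: f(T) = -0.054·(T−10) [T>10 °C] = -0.9126
  SO₂ term: 1.77·99.8^0.52·exp(0.02·57-0.9126) = 24.34
  Sd branch = 0.102·Sd^0.62·e^(0.033·RH+0.04·T) = 108.2 μm/a
  r_corr = 24.34 + 108.2 = 132.6 μm/a
Ordering by μm/a: carbon steel (133) > zinc (11.2) > copper (1.84)

["carbon steel", "zinc", "copper"]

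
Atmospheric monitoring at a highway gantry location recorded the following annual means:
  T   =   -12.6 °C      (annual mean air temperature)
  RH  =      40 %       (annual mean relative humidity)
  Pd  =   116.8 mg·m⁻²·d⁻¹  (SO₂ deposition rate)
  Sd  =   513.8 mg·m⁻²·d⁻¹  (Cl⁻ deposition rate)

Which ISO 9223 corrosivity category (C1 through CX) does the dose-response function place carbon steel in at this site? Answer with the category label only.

carbon steel: T≤10 °C ⇒ hinge +0.150·(-12.6−10) = -3.3900
  Pd branch = 1.77·Pd^0.52·e^(0.02·RH+f) = 1.578 μm/a
  Sd branch = 0.102·Sd^0.62·e^(0.033·RH+0.04·T) = 11.06 μm/a
  sum: 1.578 + 11.06 → r_corr = 12.64 μm/a
Category bounds: 1.3…25 μm/a bracket r_corr ⇒ C2

C2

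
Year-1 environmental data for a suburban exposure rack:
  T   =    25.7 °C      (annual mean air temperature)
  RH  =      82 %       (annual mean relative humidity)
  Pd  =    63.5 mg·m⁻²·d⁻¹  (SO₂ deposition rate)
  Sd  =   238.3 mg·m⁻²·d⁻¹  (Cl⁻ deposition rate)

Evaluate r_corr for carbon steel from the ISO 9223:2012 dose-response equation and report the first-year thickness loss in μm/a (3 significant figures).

carbon steel: T>10 °C ⇒ hinge -0.054·(25.7−10) = -0.8478
  SO₂ term: 1.77·63.5^0.52·exp(0.02·82-0.8478) = 33.84
  Sd branch = 0.102·Sd^0.62·e^(0.033·RH+0.04·T) = 127.1 μm/a
  sum: 33.84 + 127.1 → r_corr = 160.9 μm/a

r_corr = 161 μm/a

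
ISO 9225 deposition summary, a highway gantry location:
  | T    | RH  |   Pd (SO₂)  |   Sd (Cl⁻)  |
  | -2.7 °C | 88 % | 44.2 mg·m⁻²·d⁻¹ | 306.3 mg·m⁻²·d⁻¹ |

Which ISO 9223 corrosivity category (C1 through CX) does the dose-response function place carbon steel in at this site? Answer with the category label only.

C4

carbon steel: f(T) = +0.150·(T−10) [T≤10 °C] = -1.9050
  sulphur-dioxide contribution → 10.98 μm/a
  chloride contribution → 58.12 μm/a
  ⇒ r_corr(carbon steel) = 69.1 μm/a
ISO 9223 Table 2 (carbon steel): 50 < 69.1 ≤ 80 μm/a ⇒ C4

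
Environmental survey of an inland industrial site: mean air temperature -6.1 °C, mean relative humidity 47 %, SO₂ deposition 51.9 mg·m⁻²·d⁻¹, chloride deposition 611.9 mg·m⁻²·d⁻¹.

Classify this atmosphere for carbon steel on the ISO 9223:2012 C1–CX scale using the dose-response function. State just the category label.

carbon steel: f(T) = +0.150·(T−10) [T≤10 °C] = -2.4150
  sulphur-dioxide contribution → 3.157 μm/a
  chloride contribution → 20.14 μm/a
  ⇒ r_corr(carbon steel) = 23.29 μm/a
Category bounds: 1.3…25 μm/a bracket r_corr ⇒ C2

C2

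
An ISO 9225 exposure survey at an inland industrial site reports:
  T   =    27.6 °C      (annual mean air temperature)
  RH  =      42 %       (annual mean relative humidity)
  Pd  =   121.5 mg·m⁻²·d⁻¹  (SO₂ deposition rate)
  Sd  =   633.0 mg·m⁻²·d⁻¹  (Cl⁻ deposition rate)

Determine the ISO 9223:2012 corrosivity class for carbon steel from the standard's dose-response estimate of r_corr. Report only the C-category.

carbon steel: temperature factor f = -0.054·(17.6) = -0.9504
  Pd branch = 1.77·Pd^0.52·e^(0.02·RH+f) = 19.23 μm/a
  Cl⁻ term: 0.102·633.0^0.62·exp(0.033·42+0.04·27.6) = 67.12
  r_corr = 19.23 + 67.12 = 86.35 μm/a
Category bounds: 80…200 μm/a bracket r_corr ⇒ C5

C5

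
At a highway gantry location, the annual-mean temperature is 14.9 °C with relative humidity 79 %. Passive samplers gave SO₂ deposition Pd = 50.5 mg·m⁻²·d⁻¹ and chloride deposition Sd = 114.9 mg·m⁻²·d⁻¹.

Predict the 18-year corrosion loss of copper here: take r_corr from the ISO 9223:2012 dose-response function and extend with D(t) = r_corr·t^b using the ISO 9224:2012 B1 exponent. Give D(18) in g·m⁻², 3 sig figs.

D(18) = 146 g·m⁻²

copper: f(T) = -0.080·(T−10) [T>10 °C] = -0.3920
  sulphur-dioxide contribution → 1.05 μm/a
  chloride contribution → 1.316 μm/a
  ⇒ r_corr(copper) = 2.366 μm/a
Power-law: D(18) = r_corr · 18^0.667
  D(18) = 2.366 × 18^0.667 = 2.366 × 6.875 = 16.26 μm
  Mass loss = 16.26 μm × 8.96 g/cm³ = 145.7 g·m⁻²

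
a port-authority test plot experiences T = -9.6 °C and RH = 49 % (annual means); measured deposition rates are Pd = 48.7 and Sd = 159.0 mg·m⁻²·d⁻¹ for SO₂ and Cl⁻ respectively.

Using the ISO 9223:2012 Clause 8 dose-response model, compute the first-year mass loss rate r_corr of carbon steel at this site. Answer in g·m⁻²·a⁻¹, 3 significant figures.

r_corr = 78.4 g·m⁻²·a⁻¹

carbon steel: T≤10 °C ⇒ hinge +0.150·(-9.6−10) = -2.9400
  SO₂ term: 1.77·48.7^0.52·exp(0.02·49-2.9400) = 1.88
  Sd branch = 0.102·Sd^0.62·e^(0.033·RH+0.04·T) = 8.109 μm/a
  sum: 1.88 + 8.109 → r_corr = 9.989 μm/a
Convert to mass loss: 9.989 μm/a × 7.85 g/cm³ = 78.42 g·m⁻²·a⁻¹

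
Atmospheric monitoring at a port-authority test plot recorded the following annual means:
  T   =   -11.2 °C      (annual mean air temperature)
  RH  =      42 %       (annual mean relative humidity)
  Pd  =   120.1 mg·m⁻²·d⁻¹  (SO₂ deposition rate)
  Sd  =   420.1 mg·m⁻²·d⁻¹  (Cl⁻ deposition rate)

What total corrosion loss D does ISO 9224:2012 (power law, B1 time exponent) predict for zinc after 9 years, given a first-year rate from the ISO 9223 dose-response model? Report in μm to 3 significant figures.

zinc: temperature factor f = +0.038·(-21.2) = -0.8056
  Pd branch = 0.0129·Pd^0.44·e^(0.046·RH+f) = 0.3272 μm/a
  Cl⁻ term: 0.0175·420.1^0.57·exp(0.008·42+0.085·-11.2) = 0.2957
  r_corr = 0.3272 + 0.2957 = 0.6229 μm/a
Power-law: D(9) = r_corr · 9^0.813
  D(9) = 0.6229 × 9^0.813 = 0.6229 × 5.968 = 3.717 μm

D(9) = 3.72 μm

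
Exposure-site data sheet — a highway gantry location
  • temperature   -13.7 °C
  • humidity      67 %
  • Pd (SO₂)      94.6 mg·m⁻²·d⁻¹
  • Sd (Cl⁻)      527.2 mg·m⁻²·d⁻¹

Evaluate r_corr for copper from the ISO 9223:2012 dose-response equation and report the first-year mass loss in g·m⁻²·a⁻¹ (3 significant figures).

r_corr = 3.25 g·m⁻²·a⁻¹

copper: f(T) = +0.126·(T−10) [T≤10 °C] = -2.9862
  Pd branch = 0.0053·Pd^0.26·e^(0.059·RH+f) = 0.04549 μm/a
  Sd branch = 0.01025·Sd^0.27·e^(0.036·RH+0.049·T) = 0.3174 μm/a
  sum: 0.04549 + 0.3174 → r_corr = 0.3629 μm/a
Convert to mass loss: 0.3629 μm/a × 8.96 g/cm³ = 3.252 g·m⁻²·a⁻¹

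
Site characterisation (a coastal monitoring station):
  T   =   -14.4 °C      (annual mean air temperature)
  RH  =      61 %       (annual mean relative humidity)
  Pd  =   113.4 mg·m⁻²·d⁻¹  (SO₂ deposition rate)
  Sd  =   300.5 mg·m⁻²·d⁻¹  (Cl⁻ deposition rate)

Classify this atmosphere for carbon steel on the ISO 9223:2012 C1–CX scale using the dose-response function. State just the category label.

carbon steel: f(T) = +0.150·(T−10) [T≤10 °C] = -3.6600
  sulphur-dioxide contribution → 1.806 μm/a
  chloride contribution → 14.76 μm/a
  total first-year rate 16.56 μm/a
ISO 9223 Table 2 (carbon steel): 1.3 < 16.6 ≤ 25 μm/a ⇒ C2

C2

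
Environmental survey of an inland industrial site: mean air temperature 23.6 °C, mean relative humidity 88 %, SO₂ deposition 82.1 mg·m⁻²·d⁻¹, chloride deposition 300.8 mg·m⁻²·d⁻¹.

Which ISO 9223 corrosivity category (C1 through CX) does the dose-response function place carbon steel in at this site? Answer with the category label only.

CX

carbon steel: temperature factor f = -0.054·(13.6) = -0.7344
  sulphur-dioxide contribution → 48.85 μm/a
  chloride contribution → 164.5 μm/a
  total first-year rate 213.4 μm/a
ISO 9223 Table 2 (carbon steel): 200 < 213 ≤ 700 μm/a ⇒ CX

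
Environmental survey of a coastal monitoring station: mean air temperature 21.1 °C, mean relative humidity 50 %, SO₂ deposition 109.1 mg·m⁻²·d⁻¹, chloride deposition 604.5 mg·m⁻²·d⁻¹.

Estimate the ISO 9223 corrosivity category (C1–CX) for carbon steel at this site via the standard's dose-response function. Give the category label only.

carbon steel: temperature factor f = -0.054·(11.1) = -0.5994
  SO₂ term: 1.77·109.1^0.52·exp(0.02·50-0.5994) = 30.31
  Sd branch = 0.102·Sd^0.62·e^(0.033·RH+0.04·T) = 65.49 μm/a
  sum: 30.31 + 65.49 → r_corr = 95.81 μm/a
Category bounds: 80…200 μm/a bracket r_corr ⇒ C5

C5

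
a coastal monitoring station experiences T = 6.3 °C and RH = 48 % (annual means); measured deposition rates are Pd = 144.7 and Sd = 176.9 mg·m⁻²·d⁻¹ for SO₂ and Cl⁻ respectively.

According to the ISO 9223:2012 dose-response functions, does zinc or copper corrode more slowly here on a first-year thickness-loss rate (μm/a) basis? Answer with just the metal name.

zinc: f(T) = +0.038·(T−10) [T≤10 °C] = -0.1406
  SO₂ term: 0.0129·144.7^0.44·exp(0.046·48-0.1406) = 0.91
  Sd branch = 0.0175·Sd^0.57·e^(0.008·RH+0.085·T) = 0.8386 μm/a
  sum: 0.91 + 0.8386 → r_corr = 1.749 μm/a
copper: T≤10 °C ⇒ hinge +0.126·(6.3−10) = -0.4662
  Pd branch = 0.0053·Pd^0.26·e^(0.059·RH+f) = 0.2058 μm/a
  Sd branch = 0.01025·Sd^0.27·e^(0.036·RH+0.049·T) = 0.3178 μm/a
  r_corr = 0.2058 + 0.3178 = 0.5236 μm/a
Ordering by μm/a: zinc (1.75) > copper (0.524)

copper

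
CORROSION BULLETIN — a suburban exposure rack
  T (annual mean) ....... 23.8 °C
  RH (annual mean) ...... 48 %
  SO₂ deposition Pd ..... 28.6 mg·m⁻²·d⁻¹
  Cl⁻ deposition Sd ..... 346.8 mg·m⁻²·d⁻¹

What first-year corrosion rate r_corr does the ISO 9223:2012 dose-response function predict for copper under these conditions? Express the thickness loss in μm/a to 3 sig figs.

r_corr = 0.970 μm/a

copper: T>10 °C ⇒ hinge -0.080·(23.8−10) = -1.1040
  Pd branch = 0.0053·Pd^0.26·e^(0.059·RH+f) = 0.07135 μm/a
  Sd branch = 0.01025·Sd^0.27·e^(0.036·RH+0.049·T) = 0.8984 μm/a
  sum: 0.07135 + 0.8984 → r_corr = 0.9698 μm/a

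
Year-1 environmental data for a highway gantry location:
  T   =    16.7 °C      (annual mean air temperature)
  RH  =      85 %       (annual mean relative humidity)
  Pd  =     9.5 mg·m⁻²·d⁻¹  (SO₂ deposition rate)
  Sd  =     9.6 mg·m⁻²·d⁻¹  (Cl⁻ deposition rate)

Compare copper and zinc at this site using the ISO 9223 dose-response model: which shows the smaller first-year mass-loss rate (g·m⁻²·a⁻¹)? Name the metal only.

zinc

copper: temperature factor f = -0.080·(6.7) = -0.5360
  SO₂ term: 0.0053·9.5^0.26·exp(0.059·85-0.5360) = 0.8389
  Cl⁻ term: 0.01025·9.6^0.27·exp(0.036·85+0.049·16.7) = 0.9126
  sum: 0.8389 + 0.9126 → r_corr = 1.751 μm/a
  mass loss = 1.751 μm/a × 8.96 g/cm³ = 15.69 g·m⁻²·a⁻¹
zinc: temperature factor f = -0.071·(6.7) = -0.4757
  Pd branch = 0.0129·Pd^0.44·e^(0.046·RH+f) = 1.077 μm/a
  Sd branch = 0.0175·Sd^0.57·e^(0.008·RH+0.085·T) = 0.5185 μm/a
  sum: 1.077 + 0.5185 → r_corr = 1.596 μm/a
  mass loss = 1.596 μm/a × 7.14 g/cm³ = 11.39 g·m⁻²·a⁻¹
Ordering by g·m⁻²·a⁻¹: copper (15.7) > zinc (11.4)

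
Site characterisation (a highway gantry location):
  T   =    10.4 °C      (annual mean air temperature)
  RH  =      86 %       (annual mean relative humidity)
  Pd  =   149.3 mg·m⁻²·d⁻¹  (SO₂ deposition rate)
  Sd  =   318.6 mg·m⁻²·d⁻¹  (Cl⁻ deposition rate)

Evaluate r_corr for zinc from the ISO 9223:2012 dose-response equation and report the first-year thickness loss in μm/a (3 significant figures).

zinc: T>10 °C ⇒ hinge -0.071·(10.4−10) = -0.0284
  Pd branch = 0.0129·Pd^0.44·e^(0.046·RH+f) = 5.928 μm/a
  Sd branch = 0.0175·Sd^0.57·e^(0.008·RH+0.085·T) = 2.252 μm/a
  r_corr = 5.928 + 2.252 = 8.18 μm/a

r_corr = 8.18 μm/a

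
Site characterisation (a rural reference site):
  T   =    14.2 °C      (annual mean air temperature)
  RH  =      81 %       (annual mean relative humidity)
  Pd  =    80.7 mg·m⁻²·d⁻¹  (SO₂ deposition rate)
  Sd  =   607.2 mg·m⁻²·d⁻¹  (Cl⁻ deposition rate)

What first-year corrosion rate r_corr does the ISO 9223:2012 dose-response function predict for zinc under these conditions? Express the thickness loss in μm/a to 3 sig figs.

r_corr = 7.06 μm/a

zinc: T>10 °C ⇒ hinge -0.071·(14.2−10) = -0.2982
  sulphur-dioxide contribution → 2.743 μm/a
  chloride contribution → 4.317 μm/a
  total first-year rate 7.06 μm/a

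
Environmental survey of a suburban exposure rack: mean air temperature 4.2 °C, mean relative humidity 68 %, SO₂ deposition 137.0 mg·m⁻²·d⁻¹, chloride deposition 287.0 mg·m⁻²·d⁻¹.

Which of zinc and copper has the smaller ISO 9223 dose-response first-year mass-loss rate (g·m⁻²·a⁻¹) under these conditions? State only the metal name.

copper

zinc: temperature factor f = +0.038·(-5.8) = -0.2204
  sulphur-dioxide contribution → 2.058 μm/a
  chloride contribution → 1.085 μm/a
  ⇒ r_corr(zinc) = 3.143 μm/a
  mass loss = 3.143 μm/a × 7.14 g/cm³ = 22.44 g·m⁻²·a⁻¹
copper: T≤10 °C ⇒ hinge +0.126·(4.2−10) = -0.7308
  sulphur-dioxide contribution → 0.5068 μm/a
  chloride contribution → 0.6712 μm/a
  total first-year rate 1.178 μm/a
  mass loss = 1.178 μm/a × 8.96 g/cm³ = 10.56 g·m⁻²·a⁻¹
Ordering by g·m⁻²·a⁻¹: zinc (22.4) > copper (10.6)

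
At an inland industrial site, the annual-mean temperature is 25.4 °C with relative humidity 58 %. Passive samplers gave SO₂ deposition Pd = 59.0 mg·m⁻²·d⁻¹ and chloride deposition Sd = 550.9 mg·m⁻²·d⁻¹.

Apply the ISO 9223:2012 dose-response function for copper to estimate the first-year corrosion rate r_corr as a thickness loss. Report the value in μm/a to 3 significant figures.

r_corr = 1.71 μm/a

copper: f(T) = -0.080·(T−10) [T>10 °C] = -1.2320
  Pd branch = 0.0053·Pd^0.26·e^(0.059·RH+f) = 0.1367 μm/a
  Sd branch = 0.01025·Sd^0.27·e^(0.036·RH+0.049·T) = 1.578 μm/a
  sum: 0.1367 + 1.578 → r_corr = 1.715 μm/a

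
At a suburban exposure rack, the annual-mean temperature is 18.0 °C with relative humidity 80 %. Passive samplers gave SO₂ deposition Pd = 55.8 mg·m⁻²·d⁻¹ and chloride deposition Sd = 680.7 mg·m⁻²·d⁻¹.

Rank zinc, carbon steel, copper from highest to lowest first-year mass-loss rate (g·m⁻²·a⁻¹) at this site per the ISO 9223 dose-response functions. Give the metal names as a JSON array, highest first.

["carbon steel", "zinc", "copper"]

zinc: f(T) = -0.071·(T−10) [T>10 °C] = -0.5680
  Pd branch = 0.0129·Pd^0.44·e^(0.046·RH+f) = 1.701 μm/a
  Cl⁻ term: 0.0175·680.7^0.57·exp(0.008·80+0.085·18.0) = 6.313
  r_corr = 1.701 + 6.313 = 8.014 μm/a
  mass loss = 8.014 μm/a × 7.14 g/cm³ = 57.22 g·m⁻²·a⁻¹
carbon steel: f(T) = -0.054·(T−10) [T>10 °C] = -0.4320
  SO₂ term: 1.77·55.8^0.52·exp(0.02·80-0.4320) = 46.08
  Sd branch = 0.102·Sd^0.62·e^(0.033·RH+0.04·T) = 167.6 μm/a
  r_corr = 46.08 + 167.6 = 213.7 μm/a
  mass loss = 213.7 μm/a × 7.85 g/cm³ = 1677 g·m⁻²·a⁻¹
copper: f(T) = -0.080·(T−10) [T>10 °C] = -0.6400
  Pd branch = 0.0053·Pd^0.26·e^(0.059·RH+f) = 0.8919 μm/a
  Cl⁻ term: 0.01025·680.7^0.27·exp(0.036·80+0.049·18.0) = 2.567
  r_corr = 0.8919 + 2.567 = 3.459 μm/a
  mass loss = 3.459 μm/a × 8.96 g/cm³ = 30.99 g·m⁻²·a⁻¹
Ordering by g·m⁻²·a⁻¹: carbon steel (1680) > zinc (57.2) > copper (31)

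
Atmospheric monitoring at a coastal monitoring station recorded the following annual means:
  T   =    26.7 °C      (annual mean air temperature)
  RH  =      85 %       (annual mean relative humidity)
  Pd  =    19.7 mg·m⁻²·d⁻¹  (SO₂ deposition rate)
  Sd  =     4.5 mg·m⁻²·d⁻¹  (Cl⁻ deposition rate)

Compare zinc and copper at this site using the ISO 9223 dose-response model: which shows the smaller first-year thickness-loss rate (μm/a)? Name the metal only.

zinc

zinc: f(T) = -0.071·(T−10) [T>10 °C] = -1.1857
  sulphur-dioxide contribution → 0.73 μm/a
  chloride contribution → 0.7876 μm/a
  total first-year rate 1.518 μm/a
copper: T>10 °C ⇒ hinge -0.080·(26.7−10) = -1.3360
  sulphur-dioxide contribution → 0.4556 μm/a
  chloride contribution → 1.214 μm/a
  total first-year rate 1.67 μm/a
Ordering by μm/a: copper (1.67) > zinc (1.52)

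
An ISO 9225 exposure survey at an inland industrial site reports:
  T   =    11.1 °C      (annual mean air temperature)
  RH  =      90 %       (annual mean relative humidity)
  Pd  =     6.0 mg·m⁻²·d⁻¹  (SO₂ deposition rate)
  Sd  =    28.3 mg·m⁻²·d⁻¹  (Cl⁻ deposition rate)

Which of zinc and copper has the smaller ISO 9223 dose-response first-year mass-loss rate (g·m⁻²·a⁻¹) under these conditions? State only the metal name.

zinc: T>10 °C ⇒ hinge -0.071·(11.1−10) = -0.0781
  Pd branch = 0.0129·Pd^0.44·e^(0.046·RH+f) = 1.648 μm/a
  Sd branch = 0.0175·Sd^0.57·e^(0.008·RH+0.085·T) = 0.6209 μm/a
  sum: 1.648 + 0.6209 → r_corr = 2.269 μm/a
  mass loss = 2.269 μm/a × 7.14 g/cm³ = 16.2 g·m⁻²·a⁻¹
copper: temperature factor f = -0.080·(1.1) = -0.0880
  SO₂ term: 0.0053·6.0^0.26·exp(0.059·90-0.0880) = 1.565
  Sd branch = 0.01025·Sd^0.27·e^(0.036·RH+0.049·T) = 1.112 μm/a
  sum: 1.565 + 1.112 → r_corr = 2.677 μm/a
  mass loss = 2.677 μm/a × 8.96 g/cm³ = 23.98 g·m⁻²·a⁻¹
Ordering by g·m⁻²·a⁻¹: copper (24) > zinc (16.2)

zinc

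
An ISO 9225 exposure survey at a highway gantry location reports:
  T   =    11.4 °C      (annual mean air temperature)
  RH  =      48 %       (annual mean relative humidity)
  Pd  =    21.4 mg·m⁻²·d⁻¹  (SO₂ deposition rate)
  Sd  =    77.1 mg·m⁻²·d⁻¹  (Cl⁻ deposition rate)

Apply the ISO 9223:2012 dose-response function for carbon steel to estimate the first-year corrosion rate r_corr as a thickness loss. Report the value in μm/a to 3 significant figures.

r_corr = 32.7 μm/a

carbon steel: f(T) = -0.054·(T−10) [T>10 °C] = -0.0756
  Pd branch = 1.77·Pd^0.52·e^(0.02·RH+f) = 21.08 μm/a
  Sd branch = 0.102·Sd^0.62·e^(0.033·RH+0.04·T) = 11.6 μm/a
  r_corr = 21.08 + 11.6 = 32.68 μm/a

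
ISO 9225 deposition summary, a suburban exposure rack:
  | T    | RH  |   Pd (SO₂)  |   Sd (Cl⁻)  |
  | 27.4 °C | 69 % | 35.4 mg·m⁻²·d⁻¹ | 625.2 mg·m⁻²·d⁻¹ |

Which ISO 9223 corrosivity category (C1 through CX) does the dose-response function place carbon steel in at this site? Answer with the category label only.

carbon steel: T>10 °C ⇒ hinge -0.054·(27.4−10) = -0.9396
  Pd branch = 1.77·Pd^0.52·e^(0.02·RH+f) = 17.57 μm/a
  Cl⁻ term: 0.102·625.2^0.62·exp(0.033·69+0.04·27.4) = 161.1
  r_corr = 17.57 + 161.1 = 178.6 μm/a
ISO 9223 Table 2 (carbon steel): 80 < 179 ≤ 200 μm/a ⇒ C5

C5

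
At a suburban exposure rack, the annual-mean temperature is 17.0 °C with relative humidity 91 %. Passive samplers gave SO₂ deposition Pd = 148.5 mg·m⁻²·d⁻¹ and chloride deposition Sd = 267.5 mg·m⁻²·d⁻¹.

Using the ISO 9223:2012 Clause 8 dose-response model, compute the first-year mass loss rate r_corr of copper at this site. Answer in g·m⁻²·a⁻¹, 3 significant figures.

r_corr = 46.7 g·m⁻²·a⁻¹

copper: temperature factor f = -0.080·(7.0) = -0.5600
  sulphur-dioxide contribution → 2.385 μm/a
  chloride contribution → 2.822 μm/a
  total first-year rate 5.207 μm/a
Convert to mass loss: 5.207 μm/a × 8.96 g/cm³ = 46.66 g·m⁻²·a⁻¹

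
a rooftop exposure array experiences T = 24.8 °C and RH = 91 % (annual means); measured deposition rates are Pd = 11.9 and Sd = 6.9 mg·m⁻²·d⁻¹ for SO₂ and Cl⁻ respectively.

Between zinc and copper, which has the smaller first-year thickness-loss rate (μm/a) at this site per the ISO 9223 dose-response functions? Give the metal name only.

zinc: T>10 °C ⇒ hinge -0.071·(24.8−10) = -1.0508
  sulphur-dioxide contribution → 0.8819 μm/a
  chloride contribution → 0.8971 μm/a
  total first-year rate 1.779 μm/a
copper: f(T) = -0.080·(T−10) [T>10 °C] = -1.1840
  sulphur-dioxide contribution → 0.6629 μm/a
  chloride contribution → 1.541 μm/a
  ⇒ r_corr(copper) = 2.204 μm/a
Ordering by μm/a: copper (2.2) > zinc (1.78)

zinc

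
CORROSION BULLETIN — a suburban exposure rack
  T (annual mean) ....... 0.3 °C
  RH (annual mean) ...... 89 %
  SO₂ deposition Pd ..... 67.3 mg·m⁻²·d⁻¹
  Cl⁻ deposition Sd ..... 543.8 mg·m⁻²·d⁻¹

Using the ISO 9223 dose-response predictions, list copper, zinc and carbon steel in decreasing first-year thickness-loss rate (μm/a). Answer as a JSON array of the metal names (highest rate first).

["carbon steel", "zinc", "copper"]

copper: temperature factor f = +0.126·(-9.7) = -1.2222
  Pd branch = 0.0053·Pd^0.26·e^(0.059·RH+f) = 0.8897 μm/a
  Cl⁻ term: 0.01025·543.8^0.27·exp(0.036·89+0.049·0.3) = 1.403
  r_corr = 0.8897 + 1.403 = 2.293 μm/a
zinc: f(T) = +0.038·(T−10) [T≤10 °C] = -0.3686
  SO₂ term: 0.0129·67.3^0.44·exp(0.046·89-0.3686) = 3.411
  Sd branch = 0.0175·Sd^0.57·e^(0.008·RH+0.085·T) = 1.326 μm/a
  r_corr = 3.411 + 1.326 = 4.737 μm/a
carbon steel: f(T) = +0.150·(T−10) [T≤10 °C] = -1.4550
  SO₂ term: 1.77·67.3^0.52·exp(0.02·89-1.4550) = 21.86
  Sd branch = 0.102·Sd^0.62·e^(0.033·RH+0.04·T) = 96.67 μm/a
  sum: 21.86 + 96.67 → r_corr = 118.5 μm/a
Ordering by μm/a: carbon steel (119) > zinc (4.74) > copper (2.29)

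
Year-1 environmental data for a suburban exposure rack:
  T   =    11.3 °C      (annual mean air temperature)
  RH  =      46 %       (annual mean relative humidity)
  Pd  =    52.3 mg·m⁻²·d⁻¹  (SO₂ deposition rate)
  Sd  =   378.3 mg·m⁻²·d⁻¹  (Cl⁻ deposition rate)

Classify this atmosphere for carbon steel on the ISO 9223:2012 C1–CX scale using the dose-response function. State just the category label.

C4

carbon steel: T>10 °C ⇒ hinge -0.054·(11.3−10) = -0.0702
  sulphur-dioxide contribution → 32.41 μm/a
  chloride contribution → 29 μm/a
  total first-year rate 61.41 μm/a
Category bounds: 50…80 μm/a bracket r_corr ⇒ C4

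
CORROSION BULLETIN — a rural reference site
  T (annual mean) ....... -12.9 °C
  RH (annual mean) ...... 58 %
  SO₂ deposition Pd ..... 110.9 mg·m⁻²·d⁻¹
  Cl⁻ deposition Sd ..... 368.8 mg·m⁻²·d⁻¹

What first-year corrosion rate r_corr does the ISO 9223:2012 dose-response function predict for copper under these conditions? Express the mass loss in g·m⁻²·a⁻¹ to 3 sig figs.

copper: temperature factor f = +0.126·(-22.9) = -2.8854
  Pd branch = 0.0053·Pd^0.26·e^(0.059·RH+f) = 0.03083 μm/a
  Sd branch = 0.01025·Sd^0.27·e^(0.036·RH+0.049·T) = 0.2168 μm/a
  r_corr = 0.03083 + 0.2168 = 0.2476 μm/a
Convert to mass loss: 0.2476 μm/a × 8.96 g/cm³ = 2.219 g·m⁻²·a⁻¹

r_corr = 2.22 g·m⁻²·a⁻¹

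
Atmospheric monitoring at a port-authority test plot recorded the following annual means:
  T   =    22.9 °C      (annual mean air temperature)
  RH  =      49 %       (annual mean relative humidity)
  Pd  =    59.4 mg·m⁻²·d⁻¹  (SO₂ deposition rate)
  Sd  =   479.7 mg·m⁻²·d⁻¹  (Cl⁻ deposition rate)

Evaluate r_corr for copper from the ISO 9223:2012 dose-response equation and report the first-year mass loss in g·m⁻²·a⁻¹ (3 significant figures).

r_corr = 9.60 g·m⁻²·a⁻¹

copper: T>10 °C ⇒ hinge -0.080·(22.9−10) = -1.0320
  sulphur-dioxide contribution → 0.09836 μm/a
  chloride contribution → 0.9728 μm/a
  ⇒ r_corr(copper) = 1.071 μm/a
Convert to mass loss: 1.071 μm/a × 8.96 g/cm³ = 9.597 g·m⁻²·a⁻¹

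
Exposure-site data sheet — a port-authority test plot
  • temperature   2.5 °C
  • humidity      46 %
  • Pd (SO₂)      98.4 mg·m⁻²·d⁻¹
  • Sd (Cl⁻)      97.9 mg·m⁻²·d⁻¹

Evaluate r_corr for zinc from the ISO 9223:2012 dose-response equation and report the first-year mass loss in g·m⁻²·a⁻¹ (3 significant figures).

zinc: f(T) = +0.038·(T−10) [T≤10 °C] = -0.2850
  SO₂ term: 0.0129·98.4^0.44·exp(0.046·46-0.2850) = 0.6063
  Sd branch = 0.0175·Sd^0.57·e^(0.008·RH+0.085·T) = 0.4265 μm/a
  r_corr = 0.6063 + 0.4265 = 1.033 μm/a
Convert to mass loss: 1.033 μm/a × 7.14 g/cm³ = 7.374 g·m⁻²·a⁻¹

r_corr = 7.37 g·m⁻²·a⁻¹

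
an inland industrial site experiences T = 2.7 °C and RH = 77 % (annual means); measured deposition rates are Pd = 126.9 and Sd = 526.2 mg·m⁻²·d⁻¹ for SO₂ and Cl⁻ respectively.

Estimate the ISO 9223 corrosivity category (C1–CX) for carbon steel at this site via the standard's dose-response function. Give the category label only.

C5

carbon steel: T≤10 °C ⇒ hinge +0.150·(2.7−10) = -1.0950
  Pd branch = 1.77·Pd^0.52·e^(0.02·RH+f) = 34.28 μm/a
  Cl⁻ term: 0.102·526.2^0.62·exp(0.033·77+0.04·2.7) = 70.17
  sum: 34.28 + 70.17 → r_corr = 104.5 μm/a
ISO 9223 Table 2 (carbon steel): 80 < 104 ≤ 200 μm/a ⇒ C5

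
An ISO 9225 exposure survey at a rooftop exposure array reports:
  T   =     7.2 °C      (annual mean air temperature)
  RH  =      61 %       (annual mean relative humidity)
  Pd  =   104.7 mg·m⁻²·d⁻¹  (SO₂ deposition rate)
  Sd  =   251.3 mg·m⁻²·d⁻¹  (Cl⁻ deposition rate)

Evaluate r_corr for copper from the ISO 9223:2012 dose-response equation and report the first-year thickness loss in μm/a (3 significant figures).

copper: f(T) = +0.126·(T−10) [T≤10 °C] = -0.3528
  SO₂ term: 0.0053·104.7^0.26·exp(0.059·61-0.3528) = 0.4563
  Cl⁻ term: 0.01025·251.3^0.27·exp(0.036·61+0.049·7.2) = 0.583
  sum: 0.4563 + 0.583 → r_corr = 1.039 μm/a

r_corr = 1.04 μm/a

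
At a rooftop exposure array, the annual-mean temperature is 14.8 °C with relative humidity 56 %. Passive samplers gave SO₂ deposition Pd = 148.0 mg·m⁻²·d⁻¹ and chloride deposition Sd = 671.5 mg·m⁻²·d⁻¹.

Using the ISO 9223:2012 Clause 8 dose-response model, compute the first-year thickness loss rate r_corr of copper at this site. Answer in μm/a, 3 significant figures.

r_corr = 1.28 μm/a

copper: T>10 °C ⇒ hinge -0.080·(14.8−10) = -0.3840
  SO₂ term: 0.0053·148.0^0.26·exp(0.059·56-0.3840) = 0.3603
  Cl⁻ term: 0.01025·671.5^0.27·exp(0.036·56+0.049·14.8) = 0.9215
  r_corr = 0.3603 + 0.9215 = 1.282 μm/a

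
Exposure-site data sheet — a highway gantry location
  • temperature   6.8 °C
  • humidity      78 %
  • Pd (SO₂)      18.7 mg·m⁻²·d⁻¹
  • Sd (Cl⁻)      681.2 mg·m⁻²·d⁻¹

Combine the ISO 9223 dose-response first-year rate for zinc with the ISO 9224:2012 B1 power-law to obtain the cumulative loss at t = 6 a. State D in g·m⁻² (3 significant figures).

zinc: T≤10 °C ⇒ hinge +0.038·(6.8−10) = -0.1216
  sulphur-dioxide contribution → 1.498 μm/a
  chloride contribution → 2.399 μm/a
  total first-year rate 3.897 μm/a
Power-law: D(6) = r_corr · 6^0.813
  D(6) = 3.897 × 6^0.813 = 3.897 × 4.292 = 16.73 μm
  Mass loss = 16.73 μm × 7.14 g/cm³ = 119.4 g·m⁻²

D(6) = 119 g·m⁻²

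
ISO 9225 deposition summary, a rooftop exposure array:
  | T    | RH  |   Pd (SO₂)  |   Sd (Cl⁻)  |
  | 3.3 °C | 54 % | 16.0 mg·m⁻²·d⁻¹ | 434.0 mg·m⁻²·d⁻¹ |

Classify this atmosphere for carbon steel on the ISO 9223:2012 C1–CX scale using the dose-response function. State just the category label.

carbon steel: T≤10 °C ⇒ hinge +0.150·(3.3−10) = -1.0050
  SO₂ term: 1.77·16.0^0.52·exp(0.02·54-1.0050) = 8.067
  Cl⁻ term: 0.102·434.0^0.62·exp(0.033·54+0.04·3.3) = 29.86
  r_corr = 8.067 + 29.86 = 37.93 μm/a
Category bounds: 25…50 μm/a bracket r_corr ⇒ C3

C3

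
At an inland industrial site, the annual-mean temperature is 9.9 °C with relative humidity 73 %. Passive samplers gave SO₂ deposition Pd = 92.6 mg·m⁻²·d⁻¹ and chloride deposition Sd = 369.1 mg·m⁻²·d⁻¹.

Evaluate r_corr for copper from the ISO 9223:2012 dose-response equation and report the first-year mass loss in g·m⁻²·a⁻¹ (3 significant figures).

copper: f(T) = +0.126·(T−10) [T≤10 °C] = -0.0126
  Pd branch = 0.0053·Pd^0.26·e^(0.059·RH+f) = 1.261 μm/a
  Cl⁻ term: 0.01025·369.1^0.27·exp(0.036·73+0.049·9.9) = 1.137
  sum: 1.261 + 1.137 → r_corr = 2.398 μm/a
Convert to mass loss: 2.398 μm/a × 8.96 g/cm³ = 21.49 g·m⁻²·a⁻¹

r_corr = 21.5 g·m⁻²·a⁻¹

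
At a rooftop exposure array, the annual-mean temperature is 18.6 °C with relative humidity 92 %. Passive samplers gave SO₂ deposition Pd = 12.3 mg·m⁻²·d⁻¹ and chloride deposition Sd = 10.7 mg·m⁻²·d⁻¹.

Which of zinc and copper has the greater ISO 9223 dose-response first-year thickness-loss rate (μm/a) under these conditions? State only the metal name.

copper

zinc: temperature factor f = -0.071·(8.6) = -0.6106
  Pd branch = 0.0129·Pd^0.44·e^(0.046·RH+f) = 1.455 μm/a
  Sd branch = 0.0175·Sd^0.57·e^(0.008·RH+0.085·T) = 0.6856 μm/a
  r_corr = 1.455 + 0.6856 = 2.141 μm/a
copper: T>10 °C ⇒ hinge -0.080·(18.6−10) = -0.6880
  Pd branch = 0.0053·Pd^0.26·e^(0.059·RH+f) = 1.165 μm/a
  Cl⁻ term: 0.01025·10.7^0.27·exp(0.036·92+0.049·18.6) = 1.327
  r_corr = 1.165 + 1.327 = 2.492 μm/a
Ordering by μm/a: copper (2.49) > zinc (2.14)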